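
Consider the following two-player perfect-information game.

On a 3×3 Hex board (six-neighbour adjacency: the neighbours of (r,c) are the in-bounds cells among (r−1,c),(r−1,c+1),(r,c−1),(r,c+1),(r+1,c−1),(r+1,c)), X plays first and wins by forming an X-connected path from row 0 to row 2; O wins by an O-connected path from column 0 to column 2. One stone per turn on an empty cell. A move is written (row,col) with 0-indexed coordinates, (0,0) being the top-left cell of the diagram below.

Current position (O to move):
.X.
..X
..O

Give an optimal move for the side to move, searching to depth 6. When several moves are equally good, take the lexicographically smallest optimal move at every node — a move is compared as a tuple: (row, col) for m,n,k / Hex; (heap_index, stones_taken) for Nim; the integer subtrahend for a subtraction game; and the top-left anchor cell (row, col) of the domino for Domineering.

ply 1, O at .X./..X/..O | (0,0)=-1→OX./..X/..O; (0,2)=-1→.XO/..X/..O; (1,0)=-1→.X./O.X/..O; (1,1)=+1→.X./.OX/..O*; (2,0)=-1→.X./..X/O.O; (2,1)=-1→.X./..X/.OO
ply 2, X at .X./.OX/..O | (0,0)=-1→XX./.OX/..O*; (0,2)=-1→.XX/.OX/..O; (1,0)=-1→.X./XOX/..O; (2,0)=-1→.X./.OX/X.O; (2,1)=-1→.X./.OX/.XO
ply 3, O at XX./.OX/..O | (0,2)=+1→XXO/.OX/..O*; (1,0)=+1→XX./OOX/..O; (2,0)=+1→XX./.OX/O.O; (2,1)=+1→XX./.OX/.OO
ply 4, X at XXO/.OX/..O | (1,0)=-1→XXO/XOX/..O*; (2,0)=-1→XXO/.OX/X.O; (2,1)=-1→XXO/.OX/.XO
ply 5, O at XXO/XOX/..O | (2,0)=+1→XXO/XOX/O.O*; (2,1)=-1→XXO/XOX/.OO
ply 6: XXO/XOX/O.O is terminal -1 (X); from .X./..X/..O depth 6

O's best at [.X./..X/..O]: (1,1)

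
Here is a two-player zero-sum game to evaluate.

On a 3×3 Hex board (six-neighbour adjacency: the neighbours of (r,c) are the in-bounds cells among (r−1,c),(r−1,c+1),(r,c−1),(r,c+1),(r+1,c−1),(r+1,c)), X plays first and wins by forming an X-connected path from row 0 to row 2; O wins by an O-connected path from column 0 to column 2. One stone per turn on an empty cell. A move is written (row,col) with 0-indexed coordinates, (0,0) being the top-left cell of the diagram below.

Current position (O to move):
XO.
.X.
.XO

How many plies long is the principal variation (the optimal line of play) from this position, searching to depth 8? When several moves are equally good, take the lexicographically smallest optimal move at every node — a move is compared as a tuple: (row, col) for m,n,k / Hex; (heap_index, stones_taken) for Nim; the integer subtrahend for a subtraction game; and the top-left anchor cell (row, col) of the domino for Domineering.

[XO./.X./.XO] O move#1: (0,2):-1/XOO/.X./.XO*, (1,0):-1/XO./OX./.XO, (1,2):-1/XO./.XO/.XO, (2,0):-1/XO./.X./OXO
[XOO/.X./.XO] X move#2: (1,0):+1/XOO/XX./.XO*, (1,2):-1/XOO/.XX/.XO, (2,0):-1/XOO/.X./XXO
[XOO/XX./.XO] end (terminal -1, O#3); searched XO./.X./.XO to 8

PV length from [XO./.X./.XO]: 2 plies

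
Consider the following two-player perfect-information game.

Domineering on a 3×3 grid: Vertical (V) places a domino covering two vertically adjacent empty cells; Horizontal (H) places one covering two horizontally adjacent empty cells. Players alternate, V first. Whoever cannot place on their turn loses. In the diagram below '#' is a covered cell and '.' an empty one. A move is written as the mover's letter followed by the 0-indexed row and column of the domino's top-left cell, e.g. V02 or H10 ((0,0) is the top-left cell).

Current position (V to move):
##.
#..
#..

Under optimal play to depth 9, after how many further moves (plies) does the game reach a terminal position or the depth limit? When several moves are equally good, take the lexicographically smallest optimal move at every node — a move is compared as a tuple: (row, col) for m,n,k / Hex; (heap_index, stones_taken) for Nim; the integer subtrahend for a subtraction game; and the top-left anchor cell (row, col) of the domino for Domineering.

ply 1, V at ##./#../#.. | V02=-1→###/#.#/#..; V11=+1→##./##./##.*; V12=+1→##./#.#/#.#
ply 2: ##./##./##. is terminal -1 (H); from ##./#../#.. depth 9

PV length from [##./#../#..]: 1 ply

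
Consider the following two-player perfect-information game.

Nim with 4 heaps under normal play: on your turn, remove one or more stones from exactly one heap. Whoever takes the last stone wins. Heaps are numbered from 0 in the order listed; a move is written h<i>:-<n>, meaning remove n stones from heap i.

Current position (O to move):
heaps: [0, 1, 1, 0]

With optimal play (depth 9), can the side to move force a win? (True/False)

[(0,1,1,0)] O move#1: h1:-1:-1/(0,0,1,0)*, h2:-1:-1/(0,1,0,0)
[(0,0,1,0)] X move#2: h2:-1:+1/(0,0,0,0)*
[(0,0,0,0)] end (terminal -1, O#3); searched (0,1,1,0) to 9

O winning at [(0,1,1,0)]: False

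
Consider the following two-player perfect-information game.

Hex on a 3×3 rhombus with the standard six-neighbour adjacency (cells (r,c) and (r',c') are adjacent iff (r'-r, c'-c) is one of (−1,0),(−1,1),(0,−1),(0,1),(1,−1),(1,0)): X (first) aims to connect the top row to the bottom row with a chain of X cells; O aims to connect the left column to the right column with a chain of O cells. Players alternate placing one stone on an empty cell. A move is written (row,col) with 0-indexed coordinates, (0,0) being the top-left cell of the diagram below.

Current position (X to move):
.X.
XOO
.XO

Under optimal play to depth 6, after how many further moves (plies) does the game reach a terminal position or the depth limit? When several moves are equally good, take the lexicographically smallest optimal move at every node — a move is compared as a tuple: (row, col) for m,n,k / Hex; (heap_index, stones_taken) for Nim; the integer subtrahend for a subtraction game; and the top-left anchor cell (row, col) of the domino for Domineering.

p1 X@[.X./XOO/.XO]: (0,0)[XX./XOO/.XO]-1 (0,2)[.XX/XOO/.XO]-1 (2,0)[.X./XOO/XXO]+1*
p2 O@[.X./XOO/XXO] terminal -1; root [.X./XOO/.XO] d6

PV length from [.X./XOO/.XO]: 1 ply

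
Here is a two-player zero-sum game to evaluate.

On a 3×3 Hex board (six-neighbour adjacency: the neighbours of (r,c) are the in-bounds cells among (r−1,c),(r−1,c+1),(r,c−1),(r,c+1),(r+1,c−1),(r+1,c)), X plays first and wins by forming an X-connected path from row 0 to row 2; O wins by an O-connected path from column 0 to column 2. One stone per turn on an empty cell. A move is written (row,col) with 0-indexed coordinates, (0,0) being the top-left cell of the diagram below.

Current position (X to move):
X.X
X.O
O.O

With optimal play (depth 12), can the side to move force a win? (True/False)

ply 1, X at X.X/X.O/O.O | (0,1)=-1→XXX/X.O/O.O*; (1,1)=-1→X.X/XXO/O.O; (2,1)=-1→X.X/X.O/OXO
ply 2, O at XXX/X.O/O.O | (1,1)=+1→XXX/XOO/O.O*; (2,1)=+1→XXX/X.O/OOO
ply 3: XXX/XOO/O.O is terminal -1 (X); from X.X/X.O/O.O depth 12

X winning at [X.X/X.O/O.O]: False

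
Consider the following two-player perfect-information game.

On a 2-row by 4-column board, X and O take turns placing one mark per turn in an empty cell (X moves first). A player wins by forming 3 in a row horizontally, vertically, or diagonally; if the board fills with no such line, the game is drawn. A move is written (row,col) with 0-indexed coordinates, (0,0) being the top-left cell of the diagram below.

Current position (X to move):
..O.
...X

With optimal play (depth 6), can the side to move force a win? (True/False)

X winning at [..O./...X]: False

[..O./...X] X move#1: (0,0):+0/X.O./...X*, (0,1):+0/.XO./...X, (0,3):+0/..OX/...X, (1,0):-1/..O./X..X, (1,1):+0/..O./.X.X, (1,2):+0/..O./..XX
[X.O./...X] O move#2: (0,1):+0/XOO./...X*, (0,3):+0/X.OO/...X, (1,0):+0/X.O./O..X, (1,1):+0/X.O./.O.X, (1,2):+0/X.O./..OX
[XOO./...X] X move#3: (0,3):+0/XOOX/...X*, (1,0):-1/XOO./X..X, (1,1):-1/XOO./.X.X, (1,2):-1/XOO./..XX
[XOOX/...X] O move#4: (1,0):+0/XOOX/O..X*, (1,1):+0/XOOX/.O.X, (1,2):+0/XOOX/..OX
[XOOX/O..X] X move#5: (1,1):+0/XOOX/OX.X*, (1,2):+0/XOOX/O.XX
[XOOX/OX.X] O move#6: (1,2):+0/XOOX/OXOX*
[XOOX/OXOX] end (terminal +0, X#7); searched ..O./...X to 6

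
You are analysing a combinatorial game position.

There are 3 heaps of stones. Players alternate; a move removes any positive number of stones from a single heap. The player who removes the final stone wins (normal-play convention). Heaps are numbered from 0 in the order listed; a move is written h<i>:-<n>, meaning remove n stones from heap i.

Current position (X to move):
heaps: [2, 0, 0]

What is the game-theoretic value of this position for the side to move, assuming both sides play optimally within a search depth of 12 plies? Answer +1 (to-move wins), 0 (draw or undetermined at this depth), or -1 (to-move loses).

p1 X@[(2,0,0)]: h0:-1[(1,0,0)]-1 h0:-2[(0,0,0)]+1*
p2 O@[(0,0,0)] terminal -1; root [(2,0,0)] d12

value((2,0,0), X) = +1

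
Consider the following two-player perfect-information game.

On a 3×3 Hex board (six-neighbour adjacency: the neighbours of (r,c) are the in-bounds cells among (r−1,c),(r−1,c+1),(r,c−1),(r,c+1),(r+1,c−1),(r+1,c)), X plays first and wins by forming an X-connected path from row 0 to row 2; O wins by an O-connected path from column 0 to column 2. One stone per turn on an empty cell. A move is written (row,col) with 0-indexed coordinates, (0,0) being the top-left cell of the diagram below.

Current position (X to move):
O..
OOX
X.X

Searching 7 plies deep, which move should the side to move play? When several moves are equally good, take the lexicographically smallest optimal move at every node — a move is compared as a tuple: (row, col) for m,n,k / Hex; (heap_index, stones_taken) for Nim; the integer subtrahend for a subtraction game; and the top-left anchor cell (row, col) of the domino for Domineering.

ply 1, X at O../OOX/X.X | (0,1)=-1→OX./OOX/X.X; (0,2)=+1→O.X/OOX/X.X*; (2,1)=-1→O../OOX/XXX
ply 2: O.X/OOX/X.X is terminal -1 (O); from O../OOX/X.X depth 7

X's best at [O../OOX/X.X]: (0,2)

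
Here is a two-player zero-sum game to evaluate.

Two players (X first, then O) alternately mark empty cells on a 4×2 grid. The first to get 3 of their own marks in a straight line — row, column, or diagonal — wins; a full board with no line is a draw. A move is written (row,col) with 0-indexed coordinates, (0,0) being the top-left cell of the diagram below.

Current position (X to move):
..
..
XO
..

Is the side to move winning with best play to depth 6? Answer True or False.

[../../XO/..] X move#1: (0,0):+0/X./../XO/.., (0,1):+0/.X/../XO/.., (1,0):+1/../X./XO/..*, (1,1):+0/../.X/XO/.., (3,0):+0/../../XO/X., (3,1):+0/../../XO/.X
[../X./XO/..] O move#2: (0,0):-1/O./X./XO/..*, (0,1):-1/.O/X./XO/.., (1,1):-1/../XO/XO/.., (3,0):-1/../X./XO/O., (3,1):-1/../X./XO/.O
[O./X./XO/..] X move#3: (0,1):+0/OX/X./XO/.., (1,1):+0/O./XX/XO/.., (3,0):+1/O./X./XO/X.*, (3,1):+0/O./X./XO/.X
[O./X./XO/X.] end (terminal -1, O#4); searched ../../XO/.. to 6

X winning at [../../XO/..]: True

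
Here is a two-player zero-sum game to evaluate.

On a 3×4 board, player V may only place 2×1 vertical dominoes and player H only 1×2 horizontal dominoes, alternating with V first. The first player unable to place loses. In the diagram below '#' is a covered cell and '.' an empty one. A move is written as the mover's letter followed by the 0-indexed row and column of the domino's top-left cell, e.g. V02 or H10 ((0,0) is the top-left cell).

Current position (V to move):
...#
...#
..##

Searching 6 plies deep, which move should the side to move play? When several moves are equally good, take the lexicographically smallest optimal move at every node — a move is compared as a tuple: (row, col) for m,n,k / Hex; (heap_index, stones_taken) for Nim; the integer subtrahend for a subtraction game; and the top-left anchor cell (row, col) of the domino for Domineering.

p1 V@[...#/...#/..##]: V00[#..#/#..#/..##]-1 V01[.#.#/.#.#/..##]+1* V02[..##/..##/..##]-1 V10[...#/#..#/#.##]-1 V11[...#/.#.#/.###]+1
p2 H@[.#.#/.#.#/..##]: H20[.#.#/.#.#/####]-1*
p3 V@[.#.#/.#.#/####]: V00[##.#/##.#/####]+1* V02[.###/.###/####]+1
p4 H@[##.#/##.#/####] terminal -1; root [...#/...#/..##] d6

V's best at [...#/...#/..##]: V01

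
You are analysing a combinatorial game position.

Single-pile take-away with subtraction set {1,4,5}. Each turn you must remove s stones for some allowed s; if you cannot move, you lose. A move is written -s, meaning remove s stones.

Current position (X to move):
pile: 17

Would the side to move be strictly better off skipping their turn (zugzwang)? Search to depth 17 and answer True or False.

zugzwang(17, X) = False

ply 1, X at 17 | -1=+1→16*; -4=-1→13; -5=-1→12
ply 2, O at 16 | -1=-1→15*; -4=-1→12; -5=-1→11
ply 3, X at 15 | -1=-1→14; -4=-1→11; -5=+1→10*
ply 4, O at 10 | -1=-1→9*; -4=-1→6; -5=-1→5
ply 5, X at 9 | -1=+1→8*; -4=-1→5; -5=-1→4
ply 6, O at 8 | -1=-1→7*; -4=-1→4; -5=-1→3
ply 7, X at 7 | -1=-1→6; -4=-1→3; -5=+1→2*
ply 8, O at 2 | -1=-1→1*
ply 9, X at 1 | -1=+1→0*
ply 10: 0 is terminal -1 (O); from 17 depth 17
pass branch (O moves first from the same position):
  | ply 1, O at 17 | -1=+1→16*; -4=-1→13; -5=-1→12
  | ply 2, X at 16 | -1=-1→15*; -4=-1→12; -5=-1→11
  | ply 3, O at 15 | -1=-1→14; -4=-1→11; -5=+1→10*
  | ply 4, X at 10 | -1=-1→9*; -4=-1→6; -5=-1→5
  | ply 5, O at 9 | -1=+1→8*; -4=-1→5; -5=-1→4
  | ply 6, X at 8 | -1=-1→7*; -4=-1→4; -5=-1→3
  | ply 7, O at 7 | -1=-1→6; -4=-1→3; -5=+1→2*
  | ply 8, X at 2 | -1=-1→1*
  | ply 9, O at 1 | -1=+1→0*
  | ply 10: 0 is terminal -1 (X); from 17 depth 17
X moving scores +1; X passing scores -1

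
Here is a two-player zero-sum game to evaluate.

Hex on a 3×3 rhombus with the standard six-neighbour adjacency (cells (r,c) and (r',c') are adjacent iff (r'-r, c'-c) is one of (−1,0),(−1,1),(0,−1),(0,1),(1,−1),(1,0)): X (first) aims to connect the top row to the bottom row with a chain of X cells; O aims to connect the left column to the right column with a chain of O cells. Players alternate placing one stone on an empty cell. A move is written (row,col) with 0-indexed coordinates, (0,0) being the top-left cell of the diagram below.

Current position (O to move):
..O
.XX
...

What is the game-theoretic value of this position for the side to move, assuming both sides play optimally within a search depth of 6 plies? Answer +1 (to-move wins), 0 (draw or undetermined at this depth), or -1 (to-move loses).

value(..O/.XX/..., O) = +1

p1 O@[..O/.XX/...]: (0,0)[O.O/.XX/...]-1 (0,1)[.OO/.XX/...]+1* (1,0)[..O/OXX/...]-1 (2,0)[..O/.XX/O..]-1 (2,1)[..O/.XX/.O.]-1 (2,2)[..O/.XX/..O]-1
p2 X@[.OO/.XX/...]: (0,0)[XOO/.XX/...]-1* (1,0)[.OO/XXX/...]-1 (2,0)[.OO/.XX/X..]-1 (2,1)[.OO/.XX/.X.]-1 (2,2)[.OO/.XX/..X]-1
p3 O@[XOO/.XX/...]: (1,0)[XOO/OXX/...]+1* (2,0)[XOO/.XX/O..]-1 (2,1)[XOO/.XX/.O.]-1 (2,2)[XOO/.XX/..O]-1
p4 X@[XOO/OXX/...] terminal -1; root [..O/.XX/...] d6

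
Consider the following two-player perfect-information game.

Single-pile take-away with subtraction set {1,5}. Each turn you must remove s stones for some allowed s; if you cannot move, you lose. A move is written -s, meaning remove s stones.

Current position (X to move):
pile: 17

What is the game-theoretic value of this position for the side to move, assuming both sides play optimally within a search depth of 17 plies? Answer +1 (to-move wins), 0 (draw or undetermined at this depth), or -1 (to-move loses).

ply 1, X at 17 | -1=+1→16*; -5=+1→12
ply 2, O at 16 | -1=-1→15*; -5=-1→11
ply 3, X at 15 | -1=+1→14*; -5=+1→10
ply 4, O at 14 | -1=-1→13*; -5=-1→9
ply 5, X at 13 | -1=+1→12*; -5=+1→8
ply 6, O at 12 | -1=-1→11*; -5=-1→7
ply 7, X at 11 | -1=+1→10*; -5=+1→6
ply 8, O at 10 | -1=-1→9*; -5=-1→5
ply 9, X at 9 | -1=+1→8*; -5=+1→4
ply 10, O at 8 | -1=-1→7*; -5=-1→3
ply 11, X at 7 | -1=+1→6*; -5=+1→2
ply 12, O at 6 | -1=-1→5*; -5=-1→1
ply 13, X at 5 | -1=+1→4*; -5=+1→0
ply 14, O at 4 | -1=-1→3*
ply 15, X at 3 | -1=+1→2*
ply 16, O at 2 | -1=-1→1*
ply 17, X at 1 | -1=+1→0*
ply 18: 0 is terminal -1 (O); from 17 depth 17

value(17, X) = +1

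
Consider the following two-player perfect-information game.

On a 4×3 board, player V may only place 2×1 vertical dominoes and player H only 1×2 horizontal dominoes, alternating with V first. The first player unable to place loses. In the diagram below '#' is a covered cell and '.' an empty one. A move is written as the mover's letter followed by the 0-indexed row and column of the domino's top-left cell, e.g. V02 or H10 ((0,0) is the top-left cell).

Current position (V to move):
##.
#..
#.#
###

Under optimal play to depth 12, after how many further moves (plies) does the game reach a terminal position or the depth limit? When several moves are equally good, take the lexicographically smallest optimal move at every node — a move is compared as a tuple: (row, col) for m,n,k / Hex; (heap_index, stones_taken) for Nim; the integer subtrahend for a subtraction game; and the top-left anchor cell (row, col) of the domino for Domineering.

PV length from [##./#../#.#/###]: 1 ply

p1 V@[##./#../#.#/###]: V02[###/#.#/#.#/###]+1* V11[##./##./###/###]+1
p2 H@[###/#.#/#.#/###] terminal -1; root [##./#../#.#/###] d12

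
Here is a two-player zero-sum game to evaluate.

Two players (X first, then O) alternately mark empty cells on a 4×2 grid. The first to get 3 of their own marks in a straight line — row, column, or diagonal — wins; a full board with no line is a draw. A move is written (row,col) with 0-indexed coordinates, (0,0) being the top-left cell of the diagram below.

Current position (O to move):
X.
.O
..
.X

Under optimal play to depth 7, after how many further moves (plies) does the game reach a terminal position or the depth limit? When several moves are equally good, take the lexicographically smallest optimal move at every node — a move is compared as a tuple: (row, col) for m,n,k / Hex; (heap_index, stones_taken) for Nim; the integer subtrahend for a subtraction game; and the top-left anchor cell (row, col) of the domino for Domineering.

ply 1, O at X./.O/../.X | (0,1)=+0→XO/.O/../.X*; (1,0)=+0→X./OO/../.X; (2,0)=+0→X./.O/O./.X; (2,1)=+0→X./.O/.O/.X; (3,0)=+0→X./.O/../OX
ply 2, X at XO/.O/../.X | (1,0)=-1→XO/XO/../.X; (2,0)=-1→XO/.O/X./.X; (2,1)=+0→XO/.O/.X/.X*; (3,0)=-1→XO/.O/../XX
ply 3, O at XO/.O/.X/.X | (1,0)=+0→XO/OO/.X/.X*; (2,0)=+0→XO/.O/OX/.X; (3,0)=+0→XO/.O/.X/OX
ply 4, X at XO/OO/.X/.X | (2,0)=+0→XO/OO/XX/.X*; (3,0)=+0→XO/OO/.X/XX
ply 5, O at XO/OO/XX/.X | (3,0)=+0→XO/OO/XX/OX*
ply 6: XO/OO/XX/OX is terminal +0 (X); from X./.O/../.X depth 7

PV length from [X./.O/../.X]: 5 plies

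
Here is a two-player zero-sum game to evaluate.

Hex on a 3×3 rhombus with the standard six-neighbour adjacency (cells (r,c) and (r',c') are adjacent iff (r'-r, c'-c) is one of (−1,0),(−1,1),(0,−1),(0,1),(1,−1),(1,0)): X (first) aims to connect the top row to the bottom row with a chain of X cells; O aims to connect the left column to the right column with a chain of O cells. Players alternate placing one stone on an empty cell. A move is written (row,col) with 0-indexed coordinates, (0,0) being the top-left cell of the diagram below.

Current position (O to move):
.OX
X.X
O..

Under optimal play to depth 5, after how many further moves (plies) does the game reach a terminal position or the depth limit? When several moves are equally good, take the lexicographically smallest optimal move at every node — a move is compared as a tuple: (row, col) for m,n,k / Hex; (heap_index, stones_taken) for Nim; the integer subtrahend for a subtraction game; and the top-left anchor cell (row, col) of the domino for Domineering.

PV length from [.OX/X.X/O..]: 4 plies

ply 1, O at .OX/X.X/O.. | (0,0)=-1→OOX/X.X/O..*; (1,1)=-1→.OX/XOX/O..; (2,1)=-1→.OX/X.X/OO.; (2,2)=-1→.OX/X.X/O.O
ply 2, X at OOX/X.X/O.. | (1,1)=+1→OOX/XXX/O..*; (2,1)=+1→OOX/X.X/OX.; (2,2)=+1→OOX/X.X/O.X
ply 3, O at OOX/XXX/O.. | (2,1)=-1→OOX/XXX/OO.*; (2,2)=-1→OOX/XXX/O.O
ply 4, X at OOX/XXX/OO. | (2,2)=+1→OOX/XXX/OOX*
ply 5: OOX/XXX/OOX is terminal -1 (O); from .OX/X.X/O.. depth 5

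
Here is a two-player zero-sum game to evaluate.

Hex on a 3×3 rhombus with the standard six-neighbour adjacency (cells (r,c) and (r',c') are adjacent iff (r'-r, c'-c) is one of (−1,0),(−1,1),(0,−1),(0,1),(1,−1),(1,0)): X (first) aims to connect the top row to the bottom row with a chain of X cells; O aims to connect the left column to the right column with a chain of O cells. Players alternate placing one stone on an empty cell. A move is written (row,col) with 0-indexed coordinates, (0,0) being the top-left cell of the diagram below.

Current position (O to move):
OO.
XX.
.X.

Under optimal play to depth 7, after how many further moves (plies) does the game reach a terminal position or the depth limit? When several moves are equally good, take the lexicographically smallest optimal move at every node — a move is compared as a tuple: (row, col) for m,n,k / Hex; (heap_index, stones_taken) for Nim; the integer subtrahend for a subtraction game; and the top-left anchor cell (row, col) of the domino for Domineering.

ply 1, O at OO./XX./.X. | (0,2)=+1→OOO/XX./.X.*; (1,2)=-1→OO./XXO/.X.; (2,0)=-1→OO./XX./OX.; (2,2)=-1→OO./XX./.XO
ply 2: OOO/XX./.X. is terminal -1 (X); from OO./XX./.X. depth 7

PV length from [OO./XX./.X.]: 1 ply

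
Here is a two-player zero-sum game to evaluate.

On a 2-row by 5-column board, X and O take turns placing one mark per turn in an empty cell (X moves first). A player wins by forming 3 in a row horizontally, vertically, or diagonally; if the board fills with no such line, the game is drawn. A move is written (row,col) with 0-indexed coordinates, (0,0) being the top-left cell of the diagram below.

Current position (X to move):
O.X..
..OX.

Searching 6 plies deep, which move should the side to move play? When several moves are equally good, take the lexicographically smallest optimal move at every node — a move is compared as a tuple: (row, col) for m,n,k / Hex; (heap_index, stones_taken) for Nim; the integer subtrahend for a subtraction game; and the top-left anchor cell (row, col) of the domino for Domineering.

X's best at [O.X../..OX.]: (0,3)

p1 X@[O.X../..OX.]: (0,1)[OXX../..OX.]+0 (0,3)[O.XX./..OX.]+1* (0,4)[O.X.X/..OX.]+0 (1,0)[O.X../X.OX.]+0 (1,1)[O.X../.XOX.]+0 (1,4)[O.X../..OXX]+0
p2 O@[O.XX./..OX.]: (0,1)[OOXX./..OX.]-1* (0,4)[O.XXO/..OX.]-1 (1,0)[O.XX./O.OX.]-1 (1,1)[O.XX./.OOX.]-1 (1,4)[O.XX./..OXO]-1
p3 X@[OOXX./..OX.]: (0,4)[OOXXX/..OX.]+1* (1,0)[OOXX./X.OX.]+0 (1,1)[OOXX./.XOX.]+0 (1,4)[OOXX./..OXX]+0
p4 O@[OOXXX/..OX.] terminal -1; root [O.X../..OX.] d6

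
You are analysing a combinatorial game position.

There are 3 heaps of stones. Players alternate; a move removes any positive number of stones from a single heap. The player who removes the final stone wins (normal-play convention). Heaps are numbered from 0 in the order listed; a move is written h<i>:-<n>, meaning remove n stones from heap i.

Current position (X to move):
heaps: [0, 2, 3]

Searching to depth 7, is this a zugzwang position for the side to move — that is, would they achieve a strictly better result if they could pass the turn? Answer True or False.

p1 X@[(0,2,3)]: h1:-1[(0,1,3)]-1 h1:-2[(0,0,3)]-1 h2:-1[(0,2,2)]+1* h2:-2[(0,2,1)]-1 h2:-3[(0,2,0)]-1
p2 O@[(0,2,2)]: h1:-1[(0,1,2)]-1* h1:-2[(0,0,2)]-1 h2:-1[(0,2,1)]-1 h2:-2[(0,2,0)]-1
p3 X@[(0,1,2)]: h1:-1[(0,0,2)]-1 h2:-1[(0,1,1)]+1* h2:-2[(0,1,0)]-1
p4 O@[(0,1,1)]: h1:-1[(0,0,1)]-1* h2:-1[(0,1,0)]-1
p5 X@[(0,0,1)]: h2:-1[(0,0,0)]+1*
p6 O@[(0,0,0)] terminal -1; root [(0,2,3)] d7
suppose X passes — search the same position with O to move:
pass> p1 O@[(0,2,3)]: h1:-1[(0,1,3)]-1 h1:-2[(0,0,3)]-1 h2:-1[(0,2,2)]+1* h2:-2[(0,2,1)]-1 h2:-3[(0,2,0)]-1
pass> p2 X@[(0,2,2)]: h1:-1[(0,1,2)]-1* h1:-2[(0,0,2)]-1 h2:-1[(0,2,1)]-1 h2:-2[(0,2,0)]-1
pass> p3 O@[(0,1,2)]: h1:-1[(0,0,2)]-1 h2:-1[(0,1,1)]+1* h2:-2[(0,1,0)]-1
pass> p4 X@[(0,1,1)]: h1:-1[(0,0,1)]-1* h2:-1[(0,1,0)]-1
pass> p5 O@[(0,0,1)]: h2:-1[(0,0,0)]+1*
pass> p6 X@[(0,0,0)] terminal -1; root [(0,2,3)] d7
for X: play +1, pass -1

zugzwang((0,2,3), X) = False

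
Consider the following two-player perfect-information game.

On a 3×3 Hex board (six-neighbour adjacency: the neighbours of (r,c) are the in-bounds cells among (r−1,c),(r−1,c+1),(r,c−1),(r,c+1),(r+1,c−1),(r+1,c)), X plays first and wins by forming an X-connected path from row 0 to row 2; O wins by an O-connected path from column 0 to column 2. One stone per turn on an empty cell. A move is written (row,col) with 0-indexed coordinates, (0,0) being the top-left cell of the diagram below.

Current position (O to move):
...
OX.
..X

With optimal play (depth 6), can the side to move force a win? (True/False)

O winning at [.../OX./..X]: False

p1 O@[.../OX./..X]: (0,0)[O../OX./..X]-1* (0,1)[.O./OX./..X]-1 (0,2)[..O/OX./..X]-1 (1,2)[.../OXO/..X]-1 (2,0)[.../OX./O.X]-1 (2,1)[.../OX./.OX]-1
p2 X@[O../OX./..X]: (0,1)[OX./OX./..X]+1* (0,2)[O.X/OX./..X]+1 (1,2)[O../OXX/..X]+1 (2,0)[O../OX./X.X]+1 (2,1)[O../OX./.XX]+1
p3 O@[OX./OX./..X]: (0,2)[OXO/OX./..X]-1* (1,2)[OX./OXO/..X]-1 (2,0)[OX./OX./O.X]-1 (2,1)[OX./OX./.OX]-1
p4 X@[OXO/OX./..X]: (1,2)[OXO/OXX/..X]+1* (2,0)[OXO/OX./X.X]+1 (2,1)[OXO/OX./.XX]+1
p5 O@[OXO/OXX/..X] terminal -1; root [.../OX./..X] d6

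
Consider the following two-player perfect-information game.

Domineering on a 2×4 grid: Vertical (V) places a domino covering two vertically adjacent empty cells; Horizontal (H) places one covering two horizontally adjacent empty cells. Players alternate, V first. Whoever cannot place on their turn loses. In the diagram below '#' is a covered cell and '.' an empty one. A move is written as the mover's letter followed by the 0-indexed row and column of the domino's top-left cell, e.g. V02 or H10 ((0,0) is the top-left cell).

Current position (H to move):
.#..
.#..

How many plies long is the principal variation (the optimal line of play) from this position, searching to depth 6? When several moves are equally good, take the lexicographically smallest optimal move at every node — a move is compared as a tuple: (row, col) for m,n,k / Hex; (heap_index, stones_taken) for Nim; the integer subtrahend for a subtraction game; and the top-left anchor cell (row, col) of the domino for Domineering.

PV length from [.#../.#..]: 3 plies

p1 H@[.#../.#..]: H02[.###/.#..]+1* H12[.#../.###]+1
p2 V@[.###/.#..]: V00[####/##..]-1*
p3 H@[####/##..]: H12[####/####]+1*
p4 V@[####/####] terminal -1; root [.#../.#..] d6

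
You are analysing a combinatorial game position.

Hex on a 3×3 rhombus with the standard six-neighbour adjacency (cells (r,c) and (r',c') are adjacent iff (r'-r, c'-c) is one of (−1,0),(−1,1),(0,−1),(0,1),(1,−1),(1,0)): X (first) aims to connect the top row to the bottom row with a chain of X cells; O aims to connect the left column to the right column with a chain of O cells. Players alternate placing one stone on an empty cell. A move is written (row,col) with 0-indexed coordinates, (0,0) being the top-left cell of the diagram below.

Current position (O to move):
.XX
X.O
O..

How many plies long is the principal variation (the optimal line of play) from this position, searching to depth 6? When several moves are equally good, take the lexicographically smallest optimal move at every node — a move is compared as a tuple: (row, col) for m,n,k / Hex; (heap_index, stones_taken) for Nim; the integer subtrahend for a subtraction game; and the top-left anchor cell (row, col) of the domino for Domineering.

PV length from [.XX/X.O/O..]: 3 plies

p1 O@[.XX/X.O/O..]: (0,0)[OXX/X.O/O..]+1* (1,1)[.XX/XOO/O..]+1 (2,1)[.XX/X.O/OO.]+1 (2,2)[.XX/X.O/O.O]+1
p2 X@[OXX/X.O/O..]: (1,1)[OXX/XXO/O..]-1* (2,1)[OXX/X.O/OX.]-1 (2,2)[OXX/X.O/O.X]-1
p3 O@[OXX/XXO/O..]: (2,1)[OXX/XXO/OO.]+1* (2,2)[OXX/XXO/O.O]-1
p4 X@[OXX/XXO/OO.] terminal -1; root [.XX/X.O/O..] d6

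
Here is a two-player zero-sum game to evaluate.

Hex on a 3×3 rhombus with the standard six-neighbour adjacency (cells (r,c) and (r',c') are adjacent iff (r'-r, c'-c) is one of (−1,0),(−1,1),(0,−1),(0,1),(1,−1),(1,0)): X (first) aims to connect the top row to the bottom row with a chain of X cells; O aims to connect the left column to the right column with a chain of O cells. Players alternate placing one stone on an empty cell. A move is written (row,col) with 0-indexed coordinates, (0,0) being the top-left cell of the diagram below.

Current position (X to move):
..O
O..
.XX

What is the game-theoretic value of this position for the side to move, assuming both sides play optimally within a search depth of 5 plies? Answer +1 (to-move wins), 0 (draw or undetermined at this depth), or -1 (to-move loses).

value(..O/O../.XX, X) = -1

ply 1, X at ..O/O../.XX | (0,0)=-1→X.O/O../.XX*; (0,1)=-1→.XO/O../.XX; (1,1)=-1→..O/OX./.XX; (1,2)=-1→..O/O.X/.XX; (2,0)=-1→..O/O../XXX
ply 2, O at X.O/O../.XX | (0,1)=+1→XOO/O../.XX*; (1,1)=+1→X.O/OO./.XX; (1,2)=+1→X.O/O.O/.XX; (2,0)=+1→X.O/O../OXX
ply 3: XOO/O../.XX is terminal -1 (X); from ..O/O../.XX depth 5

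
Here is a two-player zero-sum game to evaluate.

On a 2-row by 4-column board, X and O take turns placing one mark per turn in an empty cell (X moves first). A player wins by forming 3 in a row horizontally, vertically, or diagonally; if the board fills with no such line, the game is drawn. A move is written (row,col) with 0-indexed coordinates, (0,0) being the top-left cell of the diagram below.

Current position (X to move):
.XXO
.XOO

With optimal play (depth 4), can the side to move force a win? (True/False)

X winning at [.XXO/.XOO]: True

ply 1, X at .XXO/.XOO | (0,0)=+1→XXXO/.XOO*; (1,0)=+0→.XXO/XXOO
ply 2: XXXO/.XOO is terminal -1 (O); from .XXO/.XOO depth 4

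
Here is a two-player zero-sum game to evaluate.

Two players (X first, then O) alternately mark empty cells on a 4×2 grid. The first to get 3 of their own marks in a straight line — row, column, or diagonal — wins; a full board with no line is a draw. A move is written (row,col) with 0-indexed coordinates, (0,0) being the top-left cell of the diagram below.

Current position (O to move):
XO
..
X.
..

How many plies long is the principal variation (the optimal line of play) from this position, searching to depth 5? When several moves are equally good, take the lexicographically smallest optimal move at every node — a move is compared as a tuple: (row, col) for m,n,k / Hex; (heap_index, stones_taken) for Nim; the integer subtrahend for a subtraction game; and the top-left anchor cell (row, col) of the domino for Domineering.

ply 1, O at XO/../X./.. | (1,0)=+0→XO/O./X./..*; (1,1)=-1→XO/.O/X./..; (2,1)=-1→XO/../XO/..; (3,0)=-1→XO/../X./O.; (3,1)=-1→XO/../X./.O
ply 2, X at XO/O./X./.. | (1,1)=+0→XO/OX/X./..*; (2,1)=+0→XO/O./XX/..; (3,0)=+0→XO/O./X./X.; (3,1)=+0→XO/O./X./.X
ply 3, O at XO/OX/X./.. | (2,1)=+0→XO/OX/XO/..*; (3,0)=+0→XO/OX/X./O.; (3,1)=+0→XO/OX/X./.O
ply 4, X at XO/OX/XO/.. | (3,0)=+0→XO/OX/XO/X.*; (3,1)=+0→XO/OX/XO/.X
ply 5, O at XO/OX/XO/X. | (3,1)=+0→XO/OX/XO/XO*
ply 6: XO/OX/XO/XO is terminal +0 (X); from XO/../X./.. depth 5

PV length from [XO/../X./..]: 5 plies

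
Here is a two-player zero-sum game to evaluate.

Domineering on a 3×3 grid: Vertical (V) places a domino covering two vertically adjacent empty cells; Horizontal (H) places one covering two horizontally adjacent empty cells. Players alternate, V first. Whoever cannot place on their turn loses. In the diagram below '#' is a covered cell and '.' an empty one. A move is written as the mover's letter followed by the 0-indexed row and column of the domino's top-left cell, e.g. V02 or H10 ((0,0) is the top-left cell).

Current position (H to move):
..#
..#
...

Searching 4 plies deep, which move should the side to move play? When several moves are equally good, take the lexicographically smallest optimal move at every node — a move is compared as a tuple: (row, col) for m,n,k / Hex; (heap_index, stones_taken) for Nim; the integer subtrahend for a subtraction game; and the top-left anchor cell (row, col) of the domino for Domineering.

H's best at [..#/..#/...]: H10

p1 H@[..#/..#/...]: H00[###/..#/...]-1 H10[..#/###/...]+1* H20[..#/..#/##.]-1 H21[..#/..#/.##]-1
p2 V@[..#/###/...] terminal -1; root [..#/..#/...] d4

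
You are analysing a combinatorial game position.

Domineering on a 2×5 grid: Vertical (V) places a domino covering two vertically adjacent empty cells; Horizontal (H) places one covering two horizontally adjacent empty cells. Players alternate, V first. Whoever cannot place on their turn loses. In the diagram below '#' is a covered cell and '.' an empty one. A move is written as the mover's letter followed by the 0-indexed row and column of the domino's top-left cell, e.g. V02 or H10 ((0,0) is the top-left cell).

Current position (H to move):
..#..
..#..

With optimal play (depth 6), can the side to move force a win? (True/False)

[..#../..#..] H move#1: H00:-1/###../..#..*, H03:-1/..###/..#.., H10:-1/..#../###.., H13:-1/..#../..###
[###../..#..] V move#2: V03:+1/####./..##.*, V04:+1/###.#/..#.#
[####./..##.] H move#3: H10:-1/####./####.*
[####./####.] V move#4: V04:+1/#####/#####*
[#####/#####] end (terminal -1, H#5); searched ..#../..#.. to 6

H winning at [..#../..#..]: False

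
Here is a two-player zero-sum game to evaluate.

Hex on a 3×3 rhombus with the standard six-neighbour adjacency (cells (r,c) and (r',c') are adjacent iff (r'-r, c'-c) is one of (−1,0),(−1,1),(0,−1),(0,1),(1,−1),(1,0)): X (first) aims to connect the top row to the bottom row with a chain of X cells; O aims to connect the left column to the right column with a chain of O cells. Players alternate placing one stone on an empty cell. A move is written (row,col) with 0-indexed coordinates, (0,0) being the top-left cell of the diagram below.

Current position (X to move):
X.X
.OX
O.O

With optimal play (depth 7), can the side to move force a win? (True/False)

X winning at [X.X/.OX/O.O]: True

p1 X@[X.X/.OX/O.O]: (0,1)[XXX/.OX/O.O]-1 (1,0)[X.X/XOX/O.O]-1 (2,1)[X.X/.OX/OXO]+1*
p2 O@[X.X/.OX/OXO] terminal -1; root [X.X/.OX/O.O] d7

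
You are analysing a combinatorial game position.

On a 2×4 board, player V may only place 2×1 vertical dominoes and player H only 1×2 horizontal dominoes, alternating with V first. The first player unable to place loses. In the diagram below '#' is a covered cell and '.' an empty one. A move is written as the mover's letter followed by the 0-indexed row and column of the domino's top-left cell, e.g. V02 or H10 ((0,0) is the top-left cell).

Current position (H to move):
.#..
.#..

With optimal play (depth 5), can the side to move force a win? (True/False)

ply 1, H at .#../.#.. | H02=+1→.###/.#..*; H12=+1→.#../.###
ply 2, V at .###/.#.. | V00=-1→####/##..*
ply 3, H at ####/##.. | H12=+1→####/####*
ply 4: ####/#### is terminal -1 (V); from .#../.#.. depth 5

H winning at [.#../.#..]: True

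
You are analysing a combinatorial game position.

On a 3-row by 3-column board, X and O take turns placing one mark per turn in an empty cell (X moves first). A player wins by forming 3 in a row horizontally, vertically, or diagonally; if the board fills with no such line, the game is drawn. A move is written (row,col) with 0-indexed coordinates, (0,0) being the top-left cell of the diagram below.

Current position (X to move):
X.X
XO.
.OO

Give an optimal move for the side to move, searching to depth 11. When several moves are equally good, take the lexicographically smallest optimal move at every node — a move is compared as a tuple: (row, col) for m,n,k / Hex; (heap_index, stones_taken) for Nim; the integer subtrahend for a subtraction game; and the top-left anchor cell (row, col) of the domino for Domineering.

X's best at [X.X/XO./.OO]: (0,1)

p1 X@[X.X/XO./.OO]: (0,1)[XXX/XO./.OO]+1* (1,2)[X.X/XOX/.OO]-1 (2,0)[X.X/XO./XOO]+1
p2 O@[XXX/XO./.OO] terminal -1; root [X.X/XO./.OO] d11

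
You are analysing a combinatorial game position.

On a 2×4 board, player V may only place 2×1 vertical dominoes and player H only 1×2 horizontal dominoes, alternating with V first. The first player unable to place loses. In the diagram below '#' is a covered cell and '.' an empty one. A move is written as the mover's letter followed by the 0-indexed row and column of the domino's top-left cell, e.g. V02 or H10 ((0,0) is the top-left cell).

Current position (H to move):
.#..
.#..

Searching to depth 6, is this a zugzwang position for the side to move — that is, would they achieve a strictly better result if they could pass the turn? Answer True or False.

zugzwang(.#../.#.., H) = False

p1 H@[.#../.#..]: H02[.###/.#..]+1* H12[.#../.###]+1
p2 V@[.###/.#..]: V00[####/##..]-1*
p3 H@[####/##..]: H12[####/####]+1*
p4 V@[####/####] terminal -1; root [.#../.#..] d6
suppose H passes — search the same position with V to move:
pass> p1 V@[.#../.#..]: V00[##../##..]-1 V02[.##./.##.]+1* V03[.#.#/.#.#]+1
pass> p2 H@[.##./.##.] terminal -1; root [.#../.#..] d6
for H: play +1, pass -1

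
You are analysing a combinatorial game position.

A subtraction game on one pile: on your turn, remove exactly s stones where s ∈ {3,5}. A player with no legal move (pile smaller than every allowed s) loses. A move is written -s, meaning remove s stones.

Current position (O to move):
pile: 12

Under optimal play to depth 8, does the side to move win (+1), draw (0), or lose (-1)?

ply 1, O at 12 | -3=+1→9*; -5=-1→7
ply 2, X at 9 | -3=-1→6*; -5=-1→4
ply 3, O at 6 | -3=-1→3; -5=+1→1*
ply 4: 1 is terminal -1 (X); from 12 depth 8

value(12, O) = +1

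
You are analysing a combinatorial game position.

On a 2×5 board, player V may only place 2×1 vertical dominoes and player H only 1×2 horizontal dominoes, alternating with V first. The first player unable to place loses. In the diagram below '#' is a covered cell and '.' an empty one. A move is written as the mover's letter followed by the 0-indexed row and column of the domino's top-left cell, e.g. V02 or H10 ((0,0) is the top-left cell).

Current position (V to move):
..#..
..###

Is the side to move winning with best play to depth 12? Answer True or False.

V winning at [..#../..###]: True

ply 1, V at ..#../..### | V00=+1→#.#../#.###*; V01=+1→.##../.####
ply 2, H at #.#../#.### | H03=-1→#.###/#.###*
ply 3, V at #.###/#.### | V01=+1→#####/#####*
ply 4: #####/##### is terminal -1 (H); from ..#../..### depth 12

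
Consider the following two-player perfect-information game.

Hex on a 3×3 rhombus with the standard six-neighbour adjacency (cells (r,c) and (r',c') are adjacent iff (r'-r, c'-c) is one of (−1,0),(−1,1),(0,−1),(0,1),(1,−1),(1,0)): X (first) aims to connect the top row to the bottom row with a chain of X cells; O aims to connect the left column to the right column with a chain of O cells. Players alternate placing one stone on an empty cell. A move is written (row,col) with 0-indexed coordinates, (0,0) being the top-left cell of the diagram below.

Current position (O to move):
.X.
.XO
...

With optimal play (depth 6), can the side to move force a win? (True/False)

p1 O@[.X./.XO/...]: (0,0)[OX./.XO/...]-1* (0,2)[.XO/.XO/...]-1 (1,0)[.X./OXO/...]-1 (2,0)[.X./.XO/O..]-1 (2,1)[.X./.XO/.O.]-1 (2,2)[.X./.XO/..O]-1
p2 X@[OX./.XO/...]: (0,2)[OXX/.XO/...]+1* (1,0)[OX./XXO/...]+1 (2,0)[OX./.XO/X..]+1 (2,1)[OX./.XO/.X.]+1 (2,2)[OX./.XO/..X]+1
p3 O@[OXX/.XO/...]: (1,0)[OXX/OXO/...]-1* (2,0)[OXX/.XO/O..]-1 (2,1)[OXX/.XO/.O.]-1 (2,2)[OXX/.XO/..O]-1
p4 X@[OXX/OXO/...]: (2,0)[OXX/OXO/X..]+1* (2,1)[OXX/OXO/.X.]+1 (2,2)[OXX/OXO/..X]+1
p5 O@[OXX/OXO/X..] terminal -1; root [.X./.XO/...] d6

O winning at [.X./.XO/...]: False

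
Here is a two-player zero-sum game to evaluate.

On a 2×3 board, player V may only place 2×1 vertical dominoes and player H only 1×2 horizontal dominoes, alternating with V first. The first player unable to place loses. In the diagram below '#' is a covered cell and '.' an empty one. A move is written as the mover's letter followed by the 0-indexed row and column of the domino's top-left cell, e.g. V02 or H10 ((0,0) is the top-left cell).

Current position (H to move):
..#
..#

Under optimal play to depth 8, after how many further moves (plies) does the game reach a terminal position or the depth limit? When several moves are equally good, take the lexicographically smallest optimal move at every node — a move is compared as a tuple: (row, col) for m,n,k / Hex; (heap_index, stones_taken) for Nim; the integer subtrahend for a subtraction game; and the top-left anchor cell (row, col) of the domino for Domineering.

PV length from [..#/..#]: 1 ply

ply 1, H at ..#/..# | H00=+1→###/..#*; H10=+1→..#/###
ply 2: ###/..# is terminal -1 (V); from ..#/..# depth 8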